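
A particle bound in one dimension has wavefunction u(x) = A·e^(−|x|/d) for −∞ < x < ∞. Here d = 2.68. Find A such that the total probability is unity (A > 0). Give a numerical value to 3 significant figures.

A ≈ 0.611

Require ∫ |u|² dx = 1 over the whole domain.
With ∫₀^∞ x^0 e^(−αx) dx = 0!/α^1, carrying out the integral gives A² · d.
So A² = (d)^(−1).
With d = 2.68: A² = 0.3731 and A = 0.6108.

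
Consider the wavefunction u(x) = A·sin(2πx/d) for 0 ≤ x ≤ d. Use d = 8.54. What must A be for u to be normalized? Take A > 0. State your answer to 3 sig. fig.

A ≈ 0.484

Require ∫ |u|² dx = 1 over the whole domain.
Carrying out the integral gives A² · d/2.
So A² = (d/2)^(−1).
Plugging in d = 8.54 yields A = 0.4839.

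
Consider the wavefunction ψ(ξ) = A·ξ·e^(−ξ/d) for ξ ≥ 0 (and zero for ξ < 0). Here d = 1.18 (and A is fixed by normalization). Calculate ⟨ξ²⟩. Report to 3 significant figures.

⟨ξ^2⟩ ≈ 4.18

⟨ξ²⟩ = ∫ ξ^2 |ψ|² dξ over the full domain.
With ∫₀^∞ ξ^4 e^(−αξ) dξ = 4!/α^5, evaluating both integrals, ⟨ξ²⟩ = 3·d^2.
With d = 1.18, ⟨ξ^2⟩ = 4.177.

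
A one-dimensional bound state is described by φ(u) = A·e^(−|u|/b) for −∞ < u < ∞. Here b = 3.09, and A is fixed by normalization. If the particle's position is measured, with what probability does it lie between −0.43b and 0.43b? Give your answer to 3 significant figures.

P = ∫_{−0.43b}^{0.43b} |φ(u)|² du.
The normalization integral ∫|φ|²du over the whole domain equals b·A², and A² cancels in the ratio.
Both integrals are even about u = 0, so only the u ≥ 0 halves are needed (the factors of 2 cancel). Let t = u/b; then A² and the length scale cancel, so P = ∫_{0}^{0.43} e^(-2·t) dt ÷ ∫_{0}^{∞} e^(-2·t) dt.
With ∫ e^(-2·t) dt = -e^(-2·t)/2 + C, the region integral is 1/2 - e^(-43/50)/2 and the full one is 1/2.
This works out to P = 0.5768.

P ≈ 0.577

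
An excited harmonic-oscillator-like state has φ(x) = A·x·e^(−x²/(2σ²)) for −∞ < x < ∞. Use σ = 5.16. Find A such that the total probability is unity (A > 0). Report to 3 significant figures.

Normalization requires ∫|φ|² dx = 1, integrated from −∞ to ∞.
∫|φ|² dx = A²·(√(π)·σ^3/2).
Hence A² = 1/[√(π)·σ^3/2].
With σ = 5.16: A² = 0.008213 and A = 0.09063.

A ≈ 0.0906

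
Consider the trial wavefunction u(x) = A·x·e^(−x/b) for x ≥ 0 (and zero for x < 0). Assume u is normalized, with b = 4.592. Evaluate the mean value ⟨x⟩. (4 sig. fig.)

⟨x⟩ ≈ 6.888

⟨x⟩ = ∫ x |u|² dx over the full domain.
Since the A² factors cancel between numerator and denominator, ⟨x⟩ = 3·b/2.
Putting b = 4.592 gives 6.8880.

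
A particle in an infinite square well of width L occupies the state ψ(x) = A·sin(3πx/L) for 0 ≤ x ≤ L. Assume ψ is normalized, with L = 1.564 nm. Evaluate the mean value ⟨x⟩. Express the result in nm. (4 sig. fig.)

⟨x⟩ ≈ 0.7820 nm

By definition ⟨x⟩ = ∫ x |ψ(x)|² dx.
Using sin²θ = (1 − cos 2θ)/2, the ratio of the moment integral to the normalization integral gives ⟨x⟩ = L/2.
With L = 1.564, ⟨x⟩ = 0.78200.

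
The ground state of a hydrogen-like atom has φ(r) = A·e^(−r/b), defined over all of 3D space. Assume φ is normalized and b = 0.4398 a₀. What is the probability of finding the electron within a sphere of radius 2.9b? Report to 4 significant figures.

With dV = 4πr²dr, the probability is ∫|φ|² dV over r ≤ 2.9b.
Normalization gives A² = 1/(π·b^3).
Substituting u = r/b, A², 4π and the length scale all cancel in the ratio: P = ∫_{0}^{2.9} u^2·e^(-2·u) du / ∫_{0}^{∞} u^2·e^(-2·u) du.
An antiderivative of u^2·e^(-2·u) is -(2·u^2 + 2·u + 1)·e^(-2·u)/4; evaluating from 0 to 2.9 gives 1/4 - 1181·e^(-29/5)/200, while the full integral is 1/4.
The region integral divided by the full integral gives P = 0.92849.

P ≈ 0.9285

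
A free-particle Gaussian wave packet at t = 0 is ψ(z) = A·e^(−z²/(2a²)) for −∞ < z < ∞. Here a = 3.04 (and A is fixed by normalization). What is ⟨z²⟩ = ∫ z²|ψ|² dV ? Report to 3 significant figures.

By definition ⟨z²⟩ = ∫ z^2 |ψ(z)|² dz.
The ratio of the moment integral to the normalization integral gives ⟨z²⟩ = a^2/2.
With a = 3.04, ⟨z^2⟩ = 4.621.

⟨z^2⟩ ≈ 4.62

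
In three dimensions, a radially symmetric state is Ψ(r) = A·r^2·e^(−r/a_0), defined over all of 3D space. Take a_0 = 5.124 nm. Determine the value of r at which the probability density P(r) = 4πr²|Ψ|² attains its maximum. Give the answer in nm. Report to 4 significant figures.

r ≈ 15.37 nm

The maximum of P(r) = 4πr²|Ψ|² occurs where its derivative vanishes.
Solving yields r = 3·a_0.
With a_0 = 5.124, the most probable radial distance is 15.372 nm.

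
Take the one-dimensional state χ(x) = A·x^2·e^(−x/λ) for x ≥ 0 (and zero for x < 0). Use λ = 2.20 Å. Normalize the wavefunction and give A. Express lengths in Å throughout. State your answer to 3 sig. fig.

A ≈ 0.161 Å^(-5/2)

Normalization requires ∫|χ|² dx = 1, integrated from 0 to ∞.
Using ∫₀^∞ xⁿ e^(−αx) dx = n!/αⁿ⁺¹, with χ = A·x^2·e^(−x/λ), the integral evaluates to A²·[3·λ^5/4].
Setting this equal to 1 gives A² = 1/(3·λ^5/4).
Plugging in λ = 2.20 yields A = 0.1608.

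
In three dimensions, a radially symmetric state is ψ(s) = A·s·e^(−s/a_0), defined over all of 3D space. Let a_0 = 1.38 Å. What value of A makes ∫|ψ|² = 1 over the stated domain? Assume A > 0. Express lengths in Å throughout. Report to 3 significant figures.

A ≈ 0.146 Å^(-5/2)

The normalization condition is ∫|ψ|² 4πs² ds = 1 from 0 to ∞.
The angular integral contributes 4π, leaving ∫₀^∞ s²|ψ|² ds.
With ψ = A·s·e^(−s/a_0), the integral evaluates to A²·[3·π·a_0^5].
With a_0 = 1.38: A² = 0.02120 and A = 0.1456.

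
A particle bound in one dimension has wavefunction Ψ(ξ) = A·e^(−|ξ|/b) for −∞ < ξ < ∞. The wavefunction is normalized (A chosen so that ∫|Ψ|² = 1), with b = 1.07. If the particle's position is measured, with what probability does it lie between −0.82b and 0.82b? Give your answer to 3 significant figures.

P = ∫_{−0.82b}^{0.82b} |Ψ(ξ)|² dξ.
Since A² = 1/(b), this is the region integral divided by the full normalization integral.
By symmetry take twice the ξ ≥ 0 contribution in numerator and denominator; the 2's cancel. Substituting u = ξ/b, A² and the length scale cancel in the ratio: P = ∫_{0}^{0.82} e^(-2·u) du / ∫_{0}^{∞} e^(-2·u) du.
With ∫ e^(-2·u) du = -e^(-2·u)/2 + C, the region integral is 1/2 - e^(-41/25)/2 and the full one is 1/2.
Taking the ratio, P = 0.8060.

P ≈ 0.806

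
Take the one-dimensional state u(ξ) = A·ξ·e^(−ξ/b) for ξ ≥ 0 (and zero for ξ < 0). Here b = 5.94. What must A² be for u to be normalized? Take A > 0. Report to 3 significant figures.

A^2 ≈ 0.0191

We need A² ∫|f|² dξ = 1, taking the integral from 0 to ∞.
With ∫₀^∞ ξ^2 e^(−αξ) dξ = 2!/α^3, the integral (without the A² prefactor) comes out to b^3/4.
Plugging in b = 5.94 yields A = 0.1381.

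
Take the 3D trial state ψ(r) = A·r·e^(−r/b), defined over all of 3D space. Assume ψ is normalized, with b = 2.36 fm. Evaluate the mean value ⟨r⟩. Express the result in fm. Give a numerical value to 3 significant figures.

The expectation value is the |ψ|²-weighted average of r: ∫ r|ψ|² 4πr² dr.
Since the A² factors cancel between numerator and denominator, ⟨r⟩ = 5·b/2.
Putting b = 2.36 gives 5.900.

⟨r⟩ ≈ 5.90 fm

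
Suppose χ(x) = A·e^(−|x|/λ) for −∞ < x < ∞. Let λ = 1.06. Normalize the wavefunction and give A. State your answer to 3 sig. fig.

Normalization requires ∫|χ|² dx = 1, integrated from −∞ to ∞.
With χ = A·e^(−|x|/λ), the integral evaluates to A²·[λ].
So A² = (λ)^(−1).
Substituting λ = 1.06 gives A² = 0.9434, so A = 0.9713.

A ≈ 0.971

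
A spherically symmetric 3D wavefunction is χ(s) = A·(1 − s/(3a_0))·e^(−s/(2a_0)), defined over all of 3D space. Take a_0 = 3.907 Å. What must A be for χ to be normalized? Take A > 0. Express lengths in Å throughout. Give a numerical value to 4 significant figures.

We need A² ∫|f|² 4πs² ds = 1, taking the integral from 0 to ∞.
The integral (without the A² prefactor) comes out to 8·π·a_0^3/3.
So A² = (8·π·a_0^3/3)^(−1).
Substituting a_0 = 3.907 gives A² = 0.0020015, so A = 0.044738.

A ≈ 0.04474 Å^(-3/2)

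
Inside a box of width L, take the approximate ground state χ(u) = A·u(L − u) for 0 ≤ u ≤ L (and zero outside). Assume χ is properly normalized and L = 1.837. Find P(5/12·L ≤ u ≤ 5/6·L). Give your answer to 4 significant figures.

|χ|² is the probability density, so P = ∫_{5/12·L}^{5/6·L} |χ|² du.
Since A² = 1/(L^5/30), this is the region integral divided by the full normalization integral.
In terms of t = u/L (A² and the length scale cancel between numerator and denominator), P = [∫_{5/12}^{5/6} t^2·(1 - t)^2 dt] / [∫_{0}^{1} t^2·(1 - t)^2 dt].
Using ∫ t^2·(1 - t)^2 dt = t^3·(6·t^2 - 15·t + 10)/30, the numerator is ≈ 0.0205962 and the denominator is 1/30.
The result is P = 0.61789.

P ≈ 0.6179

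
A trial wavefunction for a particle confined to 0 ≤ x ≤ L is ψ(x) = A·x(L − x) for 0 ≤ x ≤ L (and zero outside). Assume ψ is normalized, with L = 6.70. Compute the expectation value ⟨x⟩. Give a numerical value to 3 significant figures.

⟨x⟩ = ∫ x |ψ|² dx over the full domain.
The ratio of the moment integral to the normalization integral gives ⟨x⟩ = L/2.
With L = 6.70, ⟨x⟩ = 3.350.

⟨x⟩ ≈ 3.35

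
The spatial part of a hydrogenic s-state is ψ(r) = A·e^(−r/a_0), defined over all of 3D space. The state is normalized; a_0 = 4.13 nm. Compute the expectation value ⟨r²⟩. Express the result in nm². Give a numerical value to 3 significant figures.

⟨r^2⟩ ≈ 51.2 nm^2

⟨r²⟩ = ∫ r^2 |ψ|² 4πr² dr over the full domain.
Since the A² factors cancel between numerator and denominator, ⟨r²⟩ = 3·a_0^2.
Putting a_0 = 4.13 gives 51.17.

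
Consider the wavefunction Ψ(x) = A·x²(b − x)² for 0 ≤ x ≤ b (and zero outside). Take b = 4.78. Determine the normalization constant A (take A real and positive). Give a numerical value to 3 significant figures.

A ≈ 0.0220

The normalization condition is ∫|Ψ|² dx = 1 from 0 to b.
The integral (without the A² prefactor) comes out to b^9/630.
So A² = (b^9/630)^(−1).
Substituting b = 4.78 gives A² = 0.0004836, so A = 0.02199.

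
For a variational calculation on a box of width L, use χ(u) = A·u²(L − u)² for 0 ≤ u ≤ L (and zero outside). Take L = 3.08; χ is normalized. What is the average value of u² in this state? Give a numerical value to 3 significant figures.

⟨u^2⟩ ≈ 2.59

By definition ⟨u²⟩ = ∫ u^2 |χ(u)|² du.
Evaluating both integrals, ⟨u²⟩ = 3·L^2/11.
With L = 3.08, ⟨u^2⟩ = 2.587.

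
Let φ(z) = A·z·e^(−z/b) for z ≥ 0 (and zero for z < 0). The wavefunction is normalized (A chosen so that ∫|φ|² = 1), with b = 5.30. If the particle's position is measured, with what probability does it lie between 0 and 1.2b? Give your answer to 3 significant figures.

P ≈ 0.430

The probability is P = ∫ |φ|² dz over [0, 1.2b].
Since A² = 1/(b^3/4), this is the region integral divided by the full normalization integral.
Let u = z/b; then A² and the length scale cancel, so P = ∫_{0}^{1.2} u^2·e^(-2·u) du ÷ ∫_{0}^{∞} u^2·e^(-2·u) du.
With ∫ u^2·e^(-2·u) du = -(2·u^2 + 2·u + 1)·e^(-2·u)/4 + C, the region integral is 1/4 - 157·e^(-12/5)/100 and the full one is 1/4.
The result is P = 0.4303.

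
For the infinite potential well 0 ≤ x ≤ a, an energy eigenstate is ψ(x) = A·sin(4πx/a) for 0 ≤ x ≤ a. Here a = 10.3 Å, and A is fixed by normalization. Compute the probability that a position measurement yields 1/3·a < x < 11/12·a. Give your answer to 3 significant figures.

P = ∫_{1/3·a}^{11/12·a} |ψ(x)|² dx.
The normalization integral ∫|ψ|²dx over the whole domain equals a/2·A², and A² cancels in the ratio.
In terms of u = x/a (A² and the length scale cancel between numerator and denominator), P = [∫_{1/3}^{11/12} sin(4·π·u)^2 du] / [∫_{0}^{1} sin(4·π·u)^2 du].
With ∫ sin(4·π·u)^2 du = u/2 - sin(4·π·u)·cos(4·π·u)/(8·π) + C, the region integral is √(3)/(16·π) + 7/24 and the full one is 1/2.
Taking the ratio, P = √(3)/(8·π) + 7/12.

P ≈ 0.652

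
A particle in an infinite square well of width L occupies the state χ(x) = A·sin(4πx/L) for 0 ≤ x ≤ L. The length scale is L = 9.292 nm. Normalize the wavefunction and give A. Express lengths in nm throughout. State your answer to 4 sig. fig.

Normalization requires ∫|χ|² dx = 1, integrated from 0 to L.
With ∫₀^L sin²(nπx/L) dx = L/2, carrying out the integral gives A² · L/2.
With L = 9.292: A² = 0.21524 and A = 0.46394.

A ≈ 0.4639 nm^(-1/2)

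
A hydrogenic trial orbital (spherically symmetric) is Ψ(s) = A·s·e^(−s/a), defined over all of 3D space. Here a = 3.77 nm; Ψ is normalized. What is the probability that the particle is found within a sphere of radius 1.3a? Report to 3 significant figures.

P = ∫ |Ψ|² 4πs² ds over s ≤ 1.3a.
A² is fixed by ∫₀^∞ 4πs²|Ψ|² ds = 1, i.e. A² = (3·π·a^5)^(−1).
Substituting u = s/a, A², 4π and the length scale all cancel in the ratio: P = ∫_{0}^{1.3} u^4·e^(-2·u) du / ∫_{0}^{∞} u^4·e^(-2·u) du.
An antiderivative of u^4·e^(-2·u) is -(u^4/2 + u^3 + 3·u^2/2 + 3·u/2 + 3/4)·e^(-2·u); evaluating from 0 to 1.3 gives ≈ 0.091932, while the full integral is 3/4.
This evaluates to P = 0.1226.

P ≈ 0.123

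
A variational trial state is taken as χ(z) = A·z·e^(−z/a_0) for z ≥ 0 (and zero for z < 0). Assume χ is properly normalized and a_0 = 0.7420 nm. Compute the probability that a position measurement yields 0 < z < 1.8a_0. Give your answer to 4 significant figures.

The probability is P = ∫ |χ|² dz over [0, 1.8a_0].
With A² fixed by ∫|χ|² = 1, i.e. A² = (a_0^3/4)^(−1), substitute and integrate.
Let u = z/a_0; then A² and the length scale cancel, so P = ∫_{0}^{1.8} u^2·e^(-2·u) du ÷ ∫_{0}^{∞} u^2·e^(-2·u) du.
With ∫ u^2·e^(-2·u) du = -(2·u^2 + 2·u + 1)·e^(-2·u)/4 + C, the region integral is 1/4 - 277·e^(-18/5)/100 and the full one is 1/4.
Taking the ratio, P = 0.69725.

P ≈ 0.6973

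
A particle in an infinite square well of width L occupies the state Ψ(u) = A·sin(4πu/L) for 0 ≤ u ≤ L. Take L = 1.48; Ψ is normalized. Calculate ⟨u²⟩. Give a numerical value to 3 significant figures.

⟨u^2⟩ ≈ 0.723

By definition ⟨u²⟩ = ∫ u^2 |Ψ(u)|² du.
Since the A² factors cancel between numerator and denominator, ⟨u²⟩ = -L^2/(32·π^2) + L^2/3.
Putting L = 1.48 gives 0.7232.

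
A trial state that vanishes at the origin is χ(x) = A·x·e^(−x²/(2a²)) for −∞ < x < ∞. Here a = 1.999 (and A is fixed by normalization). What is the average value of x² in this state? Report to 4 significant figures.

⟨x^2⟩ ≈ 5.994

⟨x²⟩ = ∫ x^2 |χ|² dx over the full domain.
Using the Gaussian integral ∫_{−∞}^{∞} e^(−αx²) dx = √(π/α), the ratio of the moment integral to the normalization integral gives ⟨x²⟩ = 3·a^2/2.
With a = 1.999, ⟨x^2⟩ = 5.9940.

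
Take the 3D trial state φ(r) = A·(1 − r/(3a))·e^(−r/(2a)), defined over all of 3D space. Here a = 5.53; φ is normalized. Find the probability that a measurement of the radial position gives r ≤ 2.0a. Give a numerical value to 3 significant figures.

Integrate the radial probability density 4πr²|φ|² over r ≤ 2.0a.
A² is fixed by ∫₀^∞ 4πr²|φ|² dr = 1, i.e. A² = (8·π·a^3/3)^(−1).
Let u = r/a; then A², 4π and the length scale all cancel, so P = ∫_{0}^{2.0} u^2·(1 - u/3)^2·e^(-u) du ÷ ∫_{0}^{∞} u^2·(1 - u/3)^2·e^(-u) du.
An antiderivative of u^2·(1 - u/3)^2·e^(-u) is (-u^4 + 2·u^3 - 3·u^2 - 6·u - 6)·e^(-u)/9; evaluating from 0 to 2.0 gives 2/3 - 10·e^(-2)/3, while the full integral is 2/3.
The region integral divided by the full integral gives P = 0.3233.

P ≈ 0.323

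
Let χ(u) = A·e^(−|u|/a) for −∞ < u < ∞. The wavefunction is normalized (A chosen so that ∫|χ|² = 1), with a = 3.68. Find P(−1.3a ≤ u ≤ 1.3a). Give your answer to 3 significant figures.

P ≈ 0.926

The probability is P = ∫ |χ|² du over [−1.3a, 1.3a].
The normalization integral ∫|χ|²du over the whole domain equals a·A², and A² cancels in the ratio.
Both integrals are even about u = 0, so only the u ≥ 0 halves are needed (the factors of 2 cancel). In terms of t = u/a (A² and the length scale cancel between numerator and denominator), P = [∫_{0}^{1.3} e^(-2·t) dt] / [∫_{0}^{∞} e^(-2·t) dt].
Using ∫ e^(-2·t) dt = -e^(-2·t)/2, the numerator is 1/2 - e^(-13/5)/2 and the denominator is 1/2.
This works out to P = 0.9257.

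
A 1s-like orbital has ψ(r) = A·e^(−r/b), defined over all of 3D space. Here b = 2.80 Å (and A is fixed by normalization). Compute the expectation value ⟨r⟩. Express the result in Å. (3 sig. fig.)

⟨r⟩ ≈ 4.20 Å

⟨r⟩ = ∫ r |ψ|² 4πr² dr over the full domain.
Using ∫₀^∞ rⁿ e^(−αr) dr = n!/αⁿ⁺¹, the ratio of the moment integral to the normalization integral gives ⟨r⟩ = 3·b/2.
Putting b = 2.80 gives 4.200.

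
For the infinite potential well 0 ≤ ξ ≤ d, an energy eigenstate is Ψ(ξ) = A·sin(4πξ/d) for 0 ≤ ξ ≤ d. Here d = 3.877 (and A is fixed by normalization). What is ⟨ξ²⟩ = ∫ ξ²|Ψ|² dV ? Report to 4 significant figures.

⟨ξ^2⟩ ≈ 4.963

By definition ⟨ξ²⟩ = ∫ ξ^2 |Ψ(ξ)|² dξ.
With ∫₀^d sin²(nπξ/d) dξ = d/2, since the A² factors cancel between numerator and denominator, ⟨ξ²⟩ = -d^2/(32·π^2) + d^2/3.
Putting d = 3.877 gives 4.9628.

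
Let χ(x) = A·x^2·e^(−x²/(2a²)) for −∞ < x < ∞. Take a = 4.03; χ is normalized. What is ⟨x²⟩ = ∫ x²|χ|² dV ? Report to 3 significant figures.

The expectation value is the |χ|²-weighted average of x^2: ∫ x^2|χ|² dx.
Differentiating ∫e^(−αx²) dx = √(π/α) under α to get the higher moments, since the A² factors cancel between numerator and denominator, ⟨x²⟩ = 5·a^2/2.
Putting a = 4.03 gives 40.60.

⟨x^2⟩ ≈ 40.6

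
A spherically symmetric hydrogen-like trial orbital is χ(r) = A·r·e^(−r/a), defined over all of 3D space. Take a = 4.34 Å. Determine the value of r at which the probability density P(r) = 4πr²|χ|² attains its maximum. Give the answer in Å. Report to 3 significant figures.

r ≈ 8.68 Å

The maximum of P(r) = 4πr²|χ|² occurs where its derivative vanishes.
Solving yields r = 2·a.
With a = 4.34, the most probable radial distance is 8.680 Å.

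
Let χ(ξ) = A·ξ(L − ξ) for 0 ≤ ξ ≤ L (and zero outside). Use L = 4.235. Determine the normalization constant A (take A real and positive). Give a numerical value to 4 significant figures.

A ≈ 0.1484

Normalization requires ∫|χ|² dξ = 1, integrated from 0 to L.
The integral (without the A² prefactor) comes out to L^5/30.
So A² = (L^5/30)^(−1).
Plugging in L = 4.235 yields A = 0.14840.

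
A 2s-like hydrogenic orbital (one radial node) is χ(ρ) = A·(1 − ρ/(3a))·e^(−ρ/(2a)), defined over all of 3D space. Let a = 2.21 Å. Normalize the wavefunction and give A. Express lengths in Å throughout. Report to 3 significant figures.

The normalization condition is ∫|χ|² 4πρ² dρ = 1 from 0 to ∞.
(Spherical symmetry: dV = 4πρ² dρ.)
Using ∫₀^∞ ρⁿ e^(−αρ) dρ = n!/αⁿ⁺¹, the integral (without the A² prefactor) comes out to 8·π·a^3/3.
Setting this equal to 1 gives A² = 1/(8·π·a^3/3).
Substituting a = 2.21 gives A² = 0.01106, so A = 0.1052.

A ≈ 0.105 Å^(-3/2)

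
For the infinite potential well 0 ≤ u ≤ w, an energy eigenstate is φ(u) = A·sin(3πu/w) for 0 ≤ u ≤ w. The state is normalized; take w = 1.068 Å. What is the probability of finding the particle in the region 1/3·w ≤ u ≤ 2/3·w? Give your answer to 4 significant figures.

P ≈ 0.3333

The probability is P = ∫ |φ|² du over [1/3·w, 2/3·w].
With A² fixed by ∫|φ|² = 1, i.e. A² = (w/2)^(−1), substitute and integrate.
Substituting t = u/w, A² and the length scale cancel in the ratio: P = ∫_{1/3}^{2/3} sin(3·π·t)^2 dt / ∫_{0}^{1} sin(3·π·t)^2 dt.
With ∫ sin(3·π·t)^2 dt = t/2 - sin(6·π·t)/(12·π) + C, the region integral is 1/6 and the full one is 1/2.
This works out to P = 1/3.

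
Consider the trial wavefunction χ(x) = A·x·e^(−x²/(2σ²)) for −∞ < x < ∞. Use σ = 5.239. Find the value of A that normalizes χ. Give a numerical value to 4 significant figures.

Normalization requires ∫|χ|² dx = 1, integrated from −∞ to ∞.
The integral (without the A² prefactor) comes out to √(π)·σ^3/2.
So A² = (√(π)·σ^3/2)^(−1).
With σ = 5.239: A² = 0.0078471 and A = 0.088584.

A ≈ 0.08858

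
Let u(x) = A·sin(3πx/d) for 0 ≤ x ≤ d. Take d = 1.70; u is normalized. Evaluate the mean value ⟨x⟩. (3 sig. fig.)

⟨x⟩ = ∫ x |u|² dx over the full domain.
Using sin²θ = (1 − cos 2θ)/2, since the A² factors cancel between numerator and denominator, ⟨x⟩ = d/2.
Putting d = 1.70 gives 0.8500.

⟨x⟩ ≈ 0.850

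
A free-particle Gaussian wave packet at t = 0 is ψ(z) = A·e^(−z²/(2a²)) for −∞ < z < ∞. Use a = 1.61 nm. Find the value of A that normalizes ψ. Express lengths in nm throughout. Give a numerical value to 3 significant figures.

A ≈ 0.592 nm^(-1/2)

Require ∫ |ψ|² dz = 1 over the whole domain.
Differentiating ∫e^(−αz²) dz = √(π/α) under α to get the higher moments, with ψ = A·e^(−z²/(2a²)), the integral evaluates to A²·[√(π)·a].
Setting this equal to 1 gives A² = 1/(√(π)·a).
With a = 1.61: A² = 0.3504 and A = 0.5920.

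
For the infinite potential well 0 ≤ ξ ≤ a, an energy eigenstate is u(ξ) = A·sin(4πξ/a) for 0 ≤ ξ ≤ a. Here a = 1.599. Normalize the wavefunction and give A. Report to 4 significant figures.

A ≈ 1.118

We need A² ∫|f|² dξ = 1, taking the integral from 0 to a.
The integral (without the A² prefactor) comes out to a/2.
Hence A² = 1/[a/2].
With a = 1.599: A² = 1.2508 and A = 1.1184.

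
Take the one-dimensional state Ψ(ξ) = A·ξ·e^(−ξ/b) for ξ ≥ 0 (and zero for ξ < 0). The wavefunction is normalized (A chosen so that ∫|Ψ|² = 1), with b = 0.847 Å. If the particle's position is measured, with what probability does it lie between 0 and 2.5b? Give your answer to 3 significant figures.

P = ∫_{0}^{2.5b} |Ψ(ξ)|² dξ.
Since A² = 1/(b^3/4), this is the region integral divided by the full normalization integral.
Substituting u = ξ/b, A² and the length scale cancel in the ratio: P = ∫_{0}^{2.5} u^2·e^(-2·u) du / ∫_{0}^{∞} u^2·e^(-2·u) du.
An antiderivative of u^2·e^(-2·u) is -(2·u^2 + 2·u + 1)·e^(-2·u)/4; evaluating from 0 to 2.5 gives 1/4 - 37·e^(-5)/8, while the full integral is 1/4.
Taking the ratio, P = 0.8753.

P ≈ 0.875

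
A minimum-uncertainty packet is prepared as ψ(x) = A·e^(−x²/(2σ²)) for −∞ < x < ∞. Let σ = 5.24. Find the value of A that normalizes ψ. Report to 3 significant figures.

The normalization condition is ∫|ψ|² dx = 1 from −∞ to ∞.
The integral (without the A² prefactor) comes out to √(π)·σ.
Setting this equal to 1 gives A² = 1/(√(π)·σ).
Substituting σ = 5.24 gives A² = 0.1077, so A = 0.3281.

A ≈ 0.328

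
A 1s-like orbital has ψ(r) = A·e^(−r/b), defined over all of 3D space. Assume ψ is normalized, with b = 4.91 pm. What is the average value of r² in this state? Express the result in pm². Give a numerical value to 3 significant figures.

The expectation value is the |ψ|²-weighted average of r^2: ∫ r^2|ψ|² 4πr² dr.
With ∫₀^∞ r^4 e^(−αr) dr = 4!/α^5, since the A² factors cancel between numerator and denominator, ⟨r²⟩ = 3·b^2.
With b = 4.91, ⟨r^2⟩ = 72.32.

⟨r^2⟩ ≈ 72.3 pm^2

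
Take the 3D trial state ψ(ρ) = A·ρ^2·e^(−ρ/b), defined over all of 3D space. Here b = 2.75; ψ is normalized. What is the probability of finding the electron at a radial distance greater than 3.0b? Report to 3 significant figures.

With dV = 4πρ²dρ, the probability is ∫|ψ|² dV over ρ > 3.0b.
The full normalization integral is A²·[45·π·b^7/2] = 1, fixing A².
Substituting u = ρ/b, A², 4π and the length scale all cancel in the ratio: P = ∫_{3.0}^{∞} u^6·e^(-2·u) du / ∫_{0}^{∞} u^6·e^(-2·u) du.
An antiderivative of u^6·e^(-2·u) is -(4·u^6 + 12·u^5 + 30·u^4 + 60·u^3 + 90·u^2 + 90·u + 45)·e^(-2·u)/8; evaluating from 3.0 to ∞ gives ≈ 3.4105, while the full integral is 45/8.
This evaluates to P = 0.6063.

P ≈ 0.606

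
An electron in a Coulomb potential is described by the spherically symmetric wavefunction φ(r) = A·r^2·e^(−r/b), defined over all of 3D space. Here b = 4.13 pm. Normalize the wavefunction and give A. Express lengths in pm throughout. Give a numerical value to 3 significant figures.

A ≈ 0.000831 pm^(-7/2)

The normalization condition is ∫|φ|² 4πr² dr = 1 from 0 to ∞.
With ∫₀^∞ r^6 e^(−αr) dr = 6!/α^7, carrying out the integral gives A² · 45·π·b^7/2.
So A² = (45·π·b^7/2)^(−1).
With b = 4.13: A² = 6.903E-7 and A = 0.0008308.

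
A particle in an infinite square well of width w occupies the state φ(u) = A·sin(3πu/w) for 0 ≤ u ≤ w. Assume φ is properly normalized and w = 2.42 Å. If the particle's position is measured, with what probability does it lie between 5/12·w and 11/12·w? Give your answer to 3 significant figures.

P ≈ 0.606

|φ|² is the probability density, so P = ∫_{5/12·w}^{11/12·w} |φ|² du.
With A² fixed by ∫|φ|² = 1, i.e. A² = (w/2)^(−1), substitute and integrate.
In terms of t = u/w (A² and the length scale cancel between numerator and denominator), P = [∫_{5/12}^{11/12} sin(3·π·t)^2 dt] / [∫_{0}^{1} sin(3·π·t)^2 dt].
Using ∫ sin(3·π·t)^2 dt = t/2 - sin(6·π·t)/(12·π), the numerator is 1/(6·π) + 1/4 and the denominator is 1/2.
Evaluating gives P = (2 + 3·π)/(6·π).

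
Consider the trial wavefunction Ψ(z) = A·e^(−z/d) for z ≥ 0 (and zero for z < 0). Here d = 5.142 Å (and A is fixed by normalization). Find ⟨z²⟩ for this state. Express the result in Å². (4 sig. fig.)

The expectation value is the |Ψ|²-weighted average of z^2: ∫ z^2|Ψ|² dz.
The ratio of the moment integral to the normalization integral gives ⟨z²⟩ = d^2/2.
Putting d = 5.142 gives 13.220.

⟨z^2⟩ ≈ 13.22 Å^2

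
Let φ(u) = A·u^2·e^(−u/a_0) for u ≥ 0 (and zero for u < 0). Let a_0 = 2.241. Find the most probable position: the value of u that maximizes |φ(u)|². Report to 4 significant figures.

u ≈ 4.482

Differentiate |φ(u)|² with respect to u and set to zero.
This gives u = 2·a_0.
With a_0 = 2.241, the most probable position is 4.4820.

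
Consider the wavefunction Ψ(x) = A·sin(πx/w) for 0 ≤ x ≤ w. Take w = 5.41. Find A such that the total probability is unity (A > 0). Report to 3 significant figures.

A ≈ 0.608

The normalization condition is ∫|Ψ|² dx = 1 from 0 to w.
Carrying out the integral gives A² · w/2.
Plugging in w = 5.41 yields A = 0.6080.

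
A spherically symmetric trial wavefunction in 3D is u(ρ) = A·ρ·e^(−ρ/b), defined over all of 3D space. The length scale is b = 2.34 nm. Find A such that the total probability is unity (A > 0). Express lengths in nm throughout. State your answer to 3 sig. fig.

A ≈ 0.0389 nm^(-5/2)

We need A² ∫|f|² 4πρ² dρ = 1, taking the integral from 0 to ∞.
(Spherical symmetry: dV = 4πρ² dρ.)
Using ∫₀^∞ ρⁿ e^(−αρ) dρ = n!/αⁿ⁺¹, with u = A·ρ·e^(−ρ/b), the integral evaluates to A²·[3·π·b^5].
So A² = (3·π·b^5)^(−1).
Plugging in b = 2.34 yields A = 0.03889.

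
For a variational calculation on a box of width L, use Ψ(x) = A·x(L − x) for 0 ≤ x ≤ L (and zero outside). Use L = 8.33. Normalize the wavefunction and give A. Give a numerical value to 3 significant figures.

A ≈ 0.0273

Require ∫ |Ψ|² dx = 1 over the whole domain.
Expanding the polynomial and integrating term by term, the integral (without the A² prefactor) comes out to L^5/30.
So A² = (L^5/30)^(−1).
Plugging in L = 8.33 yields A = 0.02735.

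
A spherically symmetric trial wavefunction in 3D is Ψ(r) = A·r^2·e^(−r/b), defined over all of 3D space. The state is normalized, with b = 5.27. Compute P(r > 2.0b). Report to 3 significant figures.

P ≈ 0.889

P = ∫ |Ψ|² 4πr² dr over r > 2.0b.
The full normalization integral is A²·[45·π·b^7/2] = 1, fixing A².
Let u = r/b; then A², 4π and the length scale all cancel, so P = ∫_{2.0}^{∞} u^6·e^(-2·u) du ÷ ∫_{0}^{∞} u^6·e^(-2·u) du.
An antiderivative of u^6·e^(-2·u) is -(4·u^6 + 12·u^5 + 30·u^4 + 60·u^3 + 90·u^2 + 90·u + 45)·e^(-2·u)/8; evaluating from 2.0 to ∞ gives 2185·e^(-4)/8, while the full integral is 45/8.
This evaluates to P = 0.8893.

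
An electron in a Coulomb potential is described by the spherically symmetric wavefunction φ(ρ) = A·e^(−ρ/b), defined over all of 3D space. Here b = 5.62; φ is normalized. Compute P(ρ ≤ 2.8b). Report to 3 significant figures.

P = ∫ |φ|² 4πρ² dρ over ρ ≤ 2.8b.
The full normalization integral is A²·[π·b^3] = 1, fixing A².
Let u = ρ/b; then A², 4π and the length scale all cancel, so P = ∫_{0}^{2.8} u^2·e^(-2·u) du ÷ ∫_{0}^{∞} u^2·e^(-2·u) du.
Using ∫ u^2·e^(-2·u) du = -(2·u^2 + 2·u + 1)·e^(-2·u)/4, the numerator is 1/4 - 557·e^(-28/5)/100 and the denominator is 1/4.
This evaluates to P = 0.9176.

P ≈ 0.918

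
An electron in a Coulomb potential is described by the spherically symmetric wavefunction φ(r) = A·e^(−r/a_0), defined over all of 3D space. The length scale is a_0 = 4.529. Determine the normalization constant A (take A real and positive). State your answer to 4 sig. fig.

A ≈ 0.05854

We need A² ∫|f|² 4πr² dr = 1, taking the integral from 0 to ∞.
Carrying out the integral gives A² · π·a_0^3.
Setting this equal to 1 gives A² = 1/(π·a_0^3).
Substituting a_0 = 4.529 gives A² = 0.0034264, so A = 0.058536.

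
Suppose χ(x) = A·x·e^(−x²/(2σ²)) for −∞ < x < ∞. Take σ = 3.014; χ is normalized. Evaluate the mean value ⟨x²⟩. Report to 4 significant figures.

⟨x^2⟩ ≈ 13.63

The expectation value is the |χ|²-weighted average of x^2: ∫ x^2|χ|² dx.
Differentiating ∫e^(−αx²) dx = √(π/α) under α to get the higher moments, since the A² factors cancel between numerator and denominator, ⟨x²⟩ = 3·σ^2/2.
With σ = 3.014, ⟨x^2⟩ = 13.626.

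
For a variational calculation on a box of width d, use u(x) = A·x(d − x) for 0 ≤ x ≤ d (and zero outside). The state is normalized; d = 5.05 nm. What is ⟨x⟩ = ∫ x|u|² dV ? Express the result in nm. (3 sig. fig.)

⟨x⟩ ≈ 2.53 nm

By definition ⟨x⟩ = ∫ x |u(x)|² dx.
Expanding the polynomial and integrating term by term, since the A² factors cancel between numerator and denominator, ⟨x⟩ = d/2.
With d = 5.05, ⟨x⟩ = 2.525.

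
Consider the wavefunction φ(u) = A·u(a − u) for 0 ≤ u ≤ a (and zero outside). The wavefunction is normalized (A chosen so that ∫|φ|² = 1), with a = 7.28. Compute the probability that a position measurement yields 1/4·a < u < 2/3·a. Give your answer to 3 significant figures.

P ≈ 0.687

The probability is P = ∫ |φ|² du over [1/4·a, 2/3·a].
With A² fixed by ∫|φ|² = 1, i.e. A² = (a^5/30)^(−1), substitute and integrate.
Substituting t = u/a, A² and the length scale cancel in the ratio: P = ∫_{1/4}^{2/3} t^2·(1 - t)^2 dt / ∫_{0}^{1} t^2·(1 - t)^2 dt.
Using ∫ t^2·(1 - t)^2 dt = t^3·(6·t^2 - 15·t + 10)/30, the numerator is ≈ 0.022887 and the denominator is 1/30.
The result is P = 0.6866.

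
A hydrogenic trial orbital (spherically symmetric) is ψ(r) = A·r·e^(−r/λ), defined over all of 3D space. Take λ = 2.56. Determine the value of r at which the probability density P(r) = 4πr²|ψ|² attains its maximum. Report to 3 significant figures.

Set d/dr [P(r) = 4πr²|ψ|²] = 0 and solve for r > 0.
Solving yields r = 2·λ.
With λ = 2.56, the most probable radial distance is 5.120.

r ≈ 5.12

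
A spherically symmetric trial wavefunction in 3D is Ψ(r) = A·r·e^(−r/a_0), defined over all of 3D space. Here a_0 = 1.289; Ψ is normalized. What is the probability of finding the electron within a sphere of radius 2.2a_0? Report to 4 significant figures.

P = ∫ |Ψ|² 4πr² dr over r ≤ 2.2a_0.
A² is fixed by ∫₀^∞ 4πr²|Ψ|² dr = 1, i.e. A² = (3·π·a_0^5)^(−1).
Substituting u = r/a_0, A², 4π and the length scale all cancel in the ratio: P = ∫_{0}^{2.2} u^4·e^(-2·u) du / ∫_{0}^{∞} u^4·e^(-2·u) du.
With ∫ u^4·e^(-2·u) du = -(u^4/2 + u^3 + 3·u^2/2 + 3·u/2 + 3/4)·e^(-2·u) + C, the region integral is ≈ 0.336612 and the full one is 3/4.
The region integral divided by the full integral gives P = 0.44882.

P ≈ 0.4488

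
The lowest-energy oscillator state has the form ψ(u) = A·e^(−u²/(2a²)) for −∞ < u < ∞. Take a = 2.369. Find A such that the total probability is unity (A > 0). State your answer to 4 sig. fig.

A ≈ 0.4880

We need A² ∫|f|² du = 1, taking the integral from −∞ to ∞.
∫|ψ|² du = A²·(√(π)·a).
Hence A² = 1/[√(π)·a].
With a = 2.369: A² = 0.23816 and A = 0.48801.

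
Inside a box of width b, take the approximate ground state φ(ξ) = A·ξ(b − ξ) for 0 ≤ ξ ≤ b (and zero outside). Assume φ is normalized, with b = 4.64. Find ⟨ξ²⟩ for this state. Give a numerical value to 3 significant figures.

⟨ξ²⟩ = ∫ ξ^2 |φ|² dξ over the full domain.
Expanding the polynomial and integrating term by term, evaluating both integrals, ⟨ξ²⟩ = 2·b^2/7.
Putting b = 4.64 gives 6.151.

⟨ξ^2⟩ ≈ 6.15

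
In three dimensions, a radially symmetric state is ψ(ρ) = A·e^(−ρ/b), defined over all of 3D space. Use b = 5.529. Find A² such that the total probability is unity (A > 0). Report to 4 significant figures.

The normalization condition is ∫|ψ|² 4πρ² dρ = 1 from 0 to ∞.
The angular integral contributes 4π, leaving ∫₀^∞ ρ²|ψ|² dρ.
With ψ = A·e^(−ρ/b), the integral evaluates to A²·[π·b^3].
Hence A² = 1/[π·b^3].
With b = 5.529: A² = 0.0018833 and A = 0.043397.

A^2 ≈ 0.001883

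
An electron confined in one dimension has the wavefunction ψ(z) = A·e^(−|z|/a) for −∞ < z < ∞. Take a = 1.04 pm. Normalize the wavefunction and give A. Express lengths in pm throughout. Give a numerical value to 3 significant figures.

Normalization requires ∫|ψ|² dz = 1, integrated from −∞ to ∞.
The integral (without the A² prefactor) comes out to a.
Hence A² = 1/[a].
Substituting a = 1.04 gives A² = 0.9615, so A = 0.9806.

A ≈ 0.981 pm^(-1/2)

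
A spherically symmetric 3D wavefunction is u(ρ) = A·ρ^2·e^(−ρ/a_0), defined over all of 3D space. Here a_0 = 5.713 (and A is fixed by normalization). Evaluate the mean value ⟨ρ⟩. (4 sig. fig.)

⟨ρ⟩ ≈ 20.00

By definition ⟨ρ⟩ = ∫ ρ |u(ρ)|² 4πρ² dρ.
Recall ∫₀^∞ ρ^m e^(−ρ/β) dρ = m!·β^(m+1), since the A² factors cancel between numerator and denominator, ⟨ρ⟩ = 7·a_0/2.
Putting a_0 = 5.713 gives 19.996.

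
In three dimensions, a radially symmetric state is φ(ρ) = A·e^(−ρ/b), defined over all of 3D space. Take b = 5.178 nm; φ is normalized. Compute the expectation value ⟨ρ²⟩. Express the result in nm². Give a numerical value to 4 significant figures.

⟨ρ^2⟩ ≈ 80.44 nm^2

⟨ρ²⟩ = ∫ ρ^2 |φ|² 4πρ² dρ over the full domain.
Using ∫₀^∞ ρⁿ e^(−αρ) dρ = n!/αⁿ⁺¹, the ratio of the moment integral to the normalization integral gives ⟨ρ²⟩ = 3·b^2.
With b = 5.178, ⟨ρ^2⟩ = 80.435.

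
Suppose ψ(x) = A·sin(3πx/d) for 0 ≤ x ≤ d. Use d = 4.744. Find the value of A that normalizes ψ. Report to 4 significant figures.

A ≈ 0.6493

Normalization requires ∫|ψ|² dx = 1, integrated from 0 to d.
Using sin²θ = (1 − cos 2θ)/2, carrying out the integral gives A² · d/2.
Hence A² = 1/[d/2].
Substituting d = 4.744 gives A² = 0.42159, so A = 0.64930.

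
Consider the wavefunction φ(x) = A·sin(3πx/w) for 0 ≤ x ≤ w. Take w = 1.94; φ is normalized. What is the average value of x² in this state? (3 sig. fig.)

⟨x^2⟩ ≈ 1.23

The expectation value is the |φ|²-weighted average of x^2: ∫ x^2|φ|² dx.
The ratio of the moment integral to the normalization integral gives ⟨x²⟩ = -w^2/(18·π^2) + w^2/3.
Putting w = 1.94 gives 1.233.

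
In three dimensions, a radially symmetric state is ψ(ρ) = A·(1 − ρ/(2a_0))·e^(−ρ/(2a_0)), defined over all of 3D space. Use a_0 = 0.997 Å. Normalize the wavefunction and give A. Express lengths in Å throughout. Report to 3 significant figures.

A ≈ 0.200 Å^(-3/2)

Require ∫ |ψ|² 4πρ² dρ = 1 over the whole domain.
In 3D with spherical symmetry the volume element is 4πρ² dρ.
Recall ∫₀^∞ ρ^m e^(−ρ/β) dρ = m!·β^(m+1), ∫|ψ|² 4πρ² dρ = A²·(8·π·a_0^3).
Plugging in a_0 = 0.997 yields A = 0.2004.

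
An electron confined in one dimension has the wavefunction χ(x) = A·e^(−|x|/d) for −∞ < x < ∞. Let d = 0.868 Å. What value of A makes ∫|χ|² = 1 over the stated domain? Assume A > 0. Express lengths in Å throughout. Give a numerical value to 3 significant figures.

A ≈ 1.07 Å^(-1/2)

We need A² ∫|f|² dx = 1, taking the integral from −∞ to ∞.
With χ = A·e^(−|x|/d), the integral evaluates to A²·[d].
Setting this equal to 1 gives A² = 1/(d).
Substituting d = 0.868 gives A² = 1.152, so A = 1.073.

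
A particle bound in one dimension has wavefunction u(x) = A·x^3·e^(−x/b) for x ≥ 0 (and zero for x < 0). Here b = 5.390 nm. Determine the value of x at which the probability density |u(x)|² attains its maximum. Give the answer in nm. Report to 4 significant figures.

Set d/dx [|u(x)|²] = 0 and solve for x > 0.
This gives x = 3·b.
With b = 5.390, the most probable position is 16.170 nm.

x ≈ 16.17 nm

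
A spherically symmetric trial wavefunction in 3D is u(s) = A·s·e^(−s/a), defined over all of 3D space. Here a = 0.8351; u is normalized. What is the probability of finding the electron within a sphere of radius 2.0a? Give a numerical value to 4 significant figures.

With dV = 4πs²ds, the probability is ∫|u|² dV over s ≤ 2.0a.
The full normalization integral is A²·[3·π·a^5] = 1, fixing A².
Substituting t = s/a, A², 4π and the length scale all cancel in the ratio: P = ∫_{0}^{2.0} t^4·e^(-2·t) dt / ∫_{0}^{∞} t^4·e^(-2·t) dt.
With ∫ t^4·e^(-2·t) dt = -(t^4/2 + t^3 + 3·t^2/2 + 3·t/2 + 3/4)·e^(-2·t) + C, the region integral is 3/4 - 103·e^(-4)/4 and the full one is 3/4.
This evaluates to P = 0.37116.

P ≈ 0.3712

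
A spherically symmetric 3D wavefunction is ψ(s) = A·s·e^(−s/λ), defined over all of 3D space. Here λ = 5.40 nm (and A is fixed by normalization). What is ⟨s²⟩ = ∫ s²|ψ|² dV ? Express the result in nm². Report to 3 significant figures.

⟨s^2⟩ ≈ 219 nm^2

The expectation value is the |ψ|²-weighted average of s^2: ∫ s^2|ψ|² 4πs² ds.
Recall ∫₀^∞ s^m e^(−s/β) ds = m!·β^(m+1), evaluating both integrals, ⟨s²⟩ = 15·λ^2/2.
With λ = 5.40, ⟨s^2⟩ = 218.7.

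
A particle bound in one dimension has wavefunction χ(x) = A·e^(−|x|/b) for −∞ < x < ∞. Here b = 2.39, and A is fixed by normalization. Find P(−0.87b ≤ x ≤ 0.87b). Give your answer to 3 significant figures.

|χ|² is the probability density, so P = ∫_{−0.87b}^{0.87b} |χ|² dx.
The normalization integral ∫|χ|²dx over the whole domain equals b·A², and A² cancels in the ratio.
By symmetry take twice the x ≥ 0 contribution in numerator and denominator; the 2's cancel. Let u = x/b; then A² and the length scale cancel, so P = ∫_{0}^{0.87} e^(-2·u) du ÷ ∫_{0}^{∞} e^(-2·u) du.
With ∫ e^(-2·u) du = -e^(-2·u)/2 + C, the region integral is 1/2 - e^(-87/50)/2 and the full one is 1/2.
The result is P = 0.8245.

P ≈ 0.824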